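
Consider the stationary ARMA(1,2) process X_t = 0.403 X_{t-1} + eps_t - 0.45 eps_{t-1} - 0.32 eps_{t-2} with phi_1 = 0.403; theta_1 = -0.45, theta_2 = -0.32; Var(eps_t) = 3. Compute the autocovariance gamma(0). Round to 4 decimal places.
\gamma(0) = 3.4181

Multiply the model equation by X_{t-k} and take expectations. With theta_0 = psi_0 = 1 and psi_j the MA(infinity) weights, this gives
  gamma(k) - sum_i phi_i gamma(k-i) = c_k,
  c_k = sigma^2 * sum_{j=k..q} theta_j psi_{j-k}   (c_k = 0 for k > q),
using gamma(-m) = gamma(m).
psi-weights needed (psi_j = theta_j + sum_i phi_i psi_{j-i}):
  psi_1 = theta_1 + phi_1 = -0.45 + (0.403) = -0.047
  psi_2 = theta_2 + phi_1 psi_1 = -0.32 + (0.403)(-0.047) = -0.338941
Right-hand sides:
  c_0 = sigma^2 (1 + theta_1 psi_1 + theta_2 psi_2) = 3 * (1 + (-0.45)(-0.047) + (-0.32)(-0.338941)) = 3 * 1.129611 = 3.388833
  c_1 = sigma^2 (theta_1 + theta_2 psi_1) = 3 * (-0.45 + (-0.32)(-0.047)) = -1.30488
  c_2 = sigma^2 theta_2 = 3 * (-0.32) = -0.96
Equations for k = 0 and k = 1 (AR order 1):
  gamma(0) = phi_1 gamma(1) + c_0
  gamma(1) = phi_1 gamma(0) + c_1
Substituting the second into the first: gamma(0) (1 - phi_1^2) = c_0 + phi_1 c_1, so
  gamma(0) = (c_0 + phi_1 c_1) / (1 - phi_1^2) = (3.388833 + (0.403)(-1.30488)) / (1 - (0.403)^2) = 2.862967 / 0.837591 = 3.418096.
Therefore gamma(0) = 3.4181 (to 4 decimal places).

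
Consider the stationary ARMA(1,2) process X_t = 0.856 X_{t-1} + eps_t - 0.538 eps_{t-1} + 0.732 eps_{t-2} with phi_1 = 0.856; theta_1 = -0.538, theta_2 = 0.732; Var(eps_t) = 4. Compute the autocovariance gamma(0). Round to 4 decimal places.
\gamma(0) = 19.4972

Multiply the model equation by X_{t-k} and take expectations. With theta_0 = psi_0 = 1 and psi_j the MA(infinity) weights, this gives
  gamma(k) - sum_i phi_i gamma(k-i) = c_k,
  c_k = sigma^2 * sum_{j=k..q} theta_j psi_{j-k}   (c_k = 0 for k > q),
using gamma(-m) = gamma(m).
psi-weights needed (psi_j = theta_j + sum_i phi_i psi_{j-i}):
  psi_1 = theta_1 + phi_1 = -0.538 + (0.856) = 0.318
  psi_2 = theta_2 + phi_1 psi_1 = 0.732 + (0.856)(0.318) = 1.004208
Right-hand sides:
  c_0 = sigma^2 (1 + theta_1 psi_1 + theta_2 psi_2) = 4 * (1 + (-0.538)(0.318) + (0.732)(1.004208)) = 4 * 1.563996 = 6.255985
  c_1 = sigma^2 (theta_1 + theta_2 psi_1) = 4 * (-0.538 + (0.732)(0.318)) = -1.220896
  c_2 = sigma^2 theta_2 = 4 * (0.732) = 2.928
Equations for k = 0 and k = 1 (AR order 1):
  gamma(0) = phi_1 gamma(1) + c_0
  gamma(1) = phi_1 gamma(0) + c_1
Substituting the second into the first: gamma(0) (1 - phi_1^2) = c_0 + phi_1 c_1, so
  gamma(0) = (c_0 + phi_1 c_1) / (1 - phi_1^2) = (6.255985 + (0.856)(-1.220896)) / (1 - (0.856)^2) = 5.210898 / 0.267264 = 19.497194.
Therefore gamma(0) = 19.4972 (to 4 decimal places).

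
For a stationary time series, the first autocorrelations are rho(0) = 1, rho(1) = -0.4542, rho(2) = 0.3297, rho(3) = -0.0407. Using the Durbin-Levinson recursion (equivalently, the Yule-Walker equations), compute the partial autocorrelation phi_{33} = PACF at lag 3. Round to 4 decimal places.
\phi_{33} = 0.2019

The PACF at lag k is phi_{kk}, the last component of the solution
to the Yule-Walker system G_k phi = r_k where
  (G_k)_{ij} = rho(|i - j|), (r_k)_i = rho(i), i,j = 1..k.
Equivalently, Durbin-Levinson gives phi_{kk} iteratively:
  phi_{11} = rho(1)
  phi_{kk} = [rho(k) - sum_{j=1..k-1} phi_{k-1,j} rho(k-j)]
            / [1 - sum_{j=1..k-1} phi_{k-1,j} rho(j)],
  phi_{k,j} = phi_{k-1,j} - phi_{kk} phi_{k-1,k-j},  j = 1..k-1.
Step k = 1:
  phi_11 = rho(1) = -0.4542.
Step k = 2:
  phi_22 = [rho(2) - phi_11 rho(1)] / [1 - phi_11 rho(1)] = [0.3297 - (-0.4542)(-0.4542)] / [1 - (-0.4542)(-0.4542)]
         = 0.12340236 / 0.79370236 = 0.155477.
  Update: phi_21 = phi_11 - phi_22 phi_11 = -0.4542 - (0.155477)(-0.4542) = -0.383582.
Step k = 3:
  phi_33 = [rho(3) - phi_21 rho(2) - phi_22 rho(1)] / [1 - phi_21 rho(1) - phi_22 rho(2)]
    numerator   = -0.0407 - (-0.383582)(0.3297) - (0.155477)(-0.4542) = 0.15638471
    denominator = 1 - (-0.383582)(-0.4542) - (0.155477)(0.3297) = 0.77451615
  phi_33 = 0.15638471 / 0.77451615 = 0.2019.
Therefore phi_{33} = 0.2019.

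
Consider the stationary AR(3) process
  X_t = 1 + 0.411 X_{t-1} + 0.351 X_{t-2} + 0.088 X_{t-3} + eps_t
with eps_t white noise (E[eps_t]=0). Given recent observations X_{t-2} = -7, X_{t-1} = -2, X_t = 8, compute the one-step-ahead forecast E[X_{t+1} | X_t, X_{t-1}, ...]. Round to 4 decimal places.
E[X_{t+1} \mid \mathcal F_t] = 2.9700

For an AR(p) model X_t = c + sum_i phi_i X_{t-i} + eps_t, the
one-step-ahead conditional mean is
  E[X_{t+1} | X_t, ...] = c + sum_i phi_i X_{t+1-i}.
Substitute known values:
  E[X_{t+1} | ...] = 1 + (0.411) * (8) + (0.351) * (-2) + (0.088) * (-7)
                   = 2.9700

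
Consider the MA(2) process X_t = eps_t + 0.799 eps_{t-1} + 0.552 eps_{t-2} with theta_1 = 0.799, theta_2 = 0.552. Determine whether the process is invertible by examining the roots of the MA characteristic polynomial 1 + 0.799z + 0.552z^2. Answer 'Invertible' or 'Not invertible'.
\text{Invertible}

The MA(q) characteristic polynomial is P(z) = 1 + 0.799z + 0.552z^2.
Invertibility requires all roots to lie outside the unit circle, i.e. |z| > 1 for every root.
Set 1 + (0.799) z + (0.552) z^2 = 0, i.e. a z^2 + b z + c = 0 with a = 0.552, b = 0.799, c = 1.
Discriminant D = b^2 - 4ac = (0.799)^2 - 4*(0.552)*1 = 0.638401 - (2.208) = -1.569599.
D < 0, so the roots are the complex-conjugate pair z = (-b +/- i sqrt(-D)) / (2a) = -0.7237 +/- 1.1348i.
For a conjugate pair |z|^2 = z * conj(z) = (product of roots) = c/a = 1/(0.552) = 1.811594, so |z| = sqrt(1.811594) = 1.346 for both roots.
Moduli of all roots: 1.3460, 1.3460.
All moduli strictly greater than 1? Yes.
Verdict: Invertible.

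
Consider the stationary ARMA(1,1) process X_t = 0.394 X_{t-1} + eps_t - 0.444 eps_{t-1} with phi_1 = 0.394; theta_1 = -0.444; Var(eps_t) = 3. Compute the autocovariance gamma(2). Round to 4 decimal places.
\gamma(2) = -0.0577

Multiply the model equation by X_{t-k} and take expectations. With theta_0 = psi_0 = 1 and psi_j the MA(infinity) weights, this gives
  gamma(k) - sum_i phi_i gamma(k-i) = c_k,
  c_k = sigma^2 * sum_{j=k..q} theta_j psi_{j-k}   (c_k = 0 for k > q),
using gamma(-m) = gamma(m).
psi-weights needed (psi_j = theta_j + sum_i phi_i psi_{j-i}):
  psi_1 = theta_1 + phi_1 = -0.444 + (0.394) = -0.05
Right-hand sides:
  c_0 = sigma^2 (1 + theta_1 psi_1) = 3 * (1 + (-0.444)(-0.05)) = 3 * 1.0222 = 3.0666
  c_1 = sigma^2 theta_1 = 3 * (-0.444) = -1.332
  c_2 = 0
Equations for k = 0 and k = 1 (AR order 1):
  gamma(0) = phi_1 gamma(1) + c_0
  gamma(1) = phi_1 gamma(0) + c_1
Substituting the second into the first: gamma(0) (1 - phi_1^2) = c_0 + phi_1 c_1, so
  gamma(0) = (c_0 + phi_1 c_1) / (1 - phi_1^2) = (3.0666 + (0.394)(-1.332)) / (1 - (0.394)^2) = 2.541792 / 0.844764 = 3.008878.
  gamma(1) = phi_1 gamma(0) + c_1 = (0.394)(3.008878) + (-1.332) = -0.146502.
For k = 2 (> q): gamma(2) = phi_1 gamma(1) = (0.394)(-0.146502) = -0.057722.
Therefore gamma(2) = -0.0577 (to 4 decimal places).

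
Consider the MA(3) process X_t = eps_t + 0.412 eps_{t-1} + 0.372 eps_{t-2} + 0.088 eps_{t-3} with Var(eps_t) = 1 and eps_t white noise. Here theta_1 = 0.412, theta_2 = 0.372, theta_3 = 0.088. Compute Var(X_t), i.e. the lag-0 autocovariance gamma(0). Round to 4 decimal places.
\gamma(0) = 1.3159

For an MA(q) process X_t = eps_t + sum_i theta_i eps_{t-i} with
Var(eps_t) = sigma^2, the variance is
  gamma(0) = sigma^2 * (1 + sum_i theta_i^2).
  sum_i theta_i^2 = (0.412)^2 + (0.372)^2 + (0.088)^2 = 0.169744 + 0.138384 + 0.007744 = 0.315872.
  gamma(0) = 1 * (1 + 0.315872) = 1 * 1.315872 = 1.315872, which rounds to 1.3159.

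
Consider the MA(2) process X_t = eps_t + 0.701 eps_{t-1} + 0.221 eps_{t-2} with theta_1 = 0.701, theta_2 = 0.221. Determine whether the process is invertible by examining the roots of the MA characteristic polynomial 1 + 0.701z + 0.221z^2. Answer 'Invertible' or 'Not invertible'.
\text{Invertible}

The MA(q) characteristic polynomial is P(z) = 1 + 0.701z + 0.221z^2.
Invertibility requires all roots to lie outside the unit circle, i.e. |z| > 1 for every root.
Set 1 + (0.701) z + (0.221) z^2 = 0, i.e. a z^2 + b z + c = 0 with a = 0.221, b = 0.701, c = 1.
Discriminant D = b^2 - 4ac = (0.701)^2 - 4*(0.221)*1 = 0.491401 - (0.884) = -0.392599.
D < 0, so the roots are the complex-conjugate pair z = (-b +/- i sqrt(-D)) / (2a) = -1.586 +/- 1.4176i.
For a conjugate pair |z|^2 = z * conj(z) = (product of roots) = c/a = 1/(0.221) = 4.524887, so |z| = sqrt(4.524887) = 2.1272 for both roots.
Moduli of all roots: 2.1272, 2.1272.
All moduli strictly greater than 1? Yes.
Verdict: Invertible.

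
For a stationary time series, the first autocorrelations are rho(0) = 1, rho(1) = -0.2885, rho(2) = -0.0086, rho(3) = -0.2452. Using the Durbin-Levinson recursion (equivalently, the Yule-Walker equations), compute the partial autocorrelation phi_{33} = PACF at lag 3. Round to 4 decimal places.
\phi_{33} = -0.3050

The PACF at lag k is phi_{kk}, the last component of the solution
to the Yule-Walker system G_k phi = r_k where
  (G_k)_{ij} = rho(|i - j|), (r_k)_i = rho(i), i,j = 1..k.
Equivalently, Durbin-Levinson gives phi_{kk} iteratively:
  phi_{11} = rho(1)
  phi_{kk} = [rho(k) - sum_{j=1..k-1} phi_{k-1,j} rho(k-j)]
            / [1 - sum_{j=1..k-1} phi_{k-1,j} rho(j)],
  phi_{k,j} = phi_{k-1,j} - phi_{kk} phi_{k-1,k-j},  j = 1..k-1.
Step k = 1:
  phi_11 = rho(1) = -0.2885.
Step k = 2:
  phi_22 = [rho(2) - phi_11 rho(1)] / [1 - phi_11 rho(1)] = [-0.0086 - (-0.2885)(-0.2885)] / [1 - (-0.2885)(-0.2885)]
         = -0.09183225 / 0.91676775 = -0.10017.
  Update: phi_21 = phi_11 - phi_22 phi_11 = -0.2885 - (-0.10017)(-0.2885) = -0.317399.
Step k = 3:
  phi_33 = [rho(3) - phi_21 rho(2) - phi_22 rho(1)] / [1 - phi_21 rho(1) - phi_22 rho(2)]
    numerator   = -0.2452 - (-0.317399)(-0.0086) - (-0.10017)(-0.2885) = -0.27682856
    denominator = 1 - (-0.317399)(-0.2885) - (-0.10017)(-0.0086) = 0.90756895
  phi_33 = -0.27682856 / 0.90756895 = -0.305.
Therefore phi_{33} = -0.3050.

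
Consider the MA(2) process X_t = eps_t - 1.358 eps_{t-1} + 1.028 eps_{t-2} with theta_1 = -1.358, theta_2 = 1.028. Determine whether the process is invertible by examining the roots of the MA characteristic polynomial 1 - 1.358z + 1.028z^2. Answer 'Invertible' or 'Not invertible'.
\text{Not invertible}

The MA(q) characteristic polynomial is P(z) = 1 - 1.358z + 1.028z^2.
Invertibility requires all roots to lie outside the unit circle, i.e. |z| > 1 for every root.
Set 1 + (-1.358) z + (1.028) z^2 = 0, i.e. a z^2 + b z + c = 0 with a = 1.028, b = -1.358, c = 1.
Discriminant D = b^2 - 4ac = (-1.358)^2 - 4*(1.028)*1 = 1.844164 - (4.112) = -2.267836.
D < 0, so the roots are the complex-conjugate pair z = (-b +/- i sqrt(-D)) / (2a) = 0.6605 +/- 0.7325i.
For a conjugate pair |z|^2 = z * conj(z) = (product of roots) = c/a = 1/(1.028) = 0.972763, so |z| = sqrt(0.972763) = 0.9863 for both roots.
Moduli of all roots: 0.9863, 0.9863.
All moduli strictly greater than 1? No.
Verdict: Not invertible.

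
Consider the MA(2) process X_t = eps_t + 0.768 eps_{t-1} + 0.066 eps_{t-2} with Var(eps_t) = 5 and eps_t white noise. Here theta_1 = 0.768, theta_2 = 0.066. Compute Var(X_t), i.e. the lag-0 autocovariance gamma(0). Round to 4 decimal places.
\gamma(0) = 7.9709

For an MA(q) process X_t = eps_t + sum_i theta_i eps_{t-i} with
Var(eps_t) = sigma^2, the variance is
  gamma(0) = sigma^2 * (1 + sum_i theta_i^2).
  sum_i theta_i^2 = (0.768)^2 + (0.066)^2 = 0.589824 + 0.004356 = 0.59418.
  gamma(0) = 5 * (1 + 0.59418) = 5 * 1.59418 = 7.9709.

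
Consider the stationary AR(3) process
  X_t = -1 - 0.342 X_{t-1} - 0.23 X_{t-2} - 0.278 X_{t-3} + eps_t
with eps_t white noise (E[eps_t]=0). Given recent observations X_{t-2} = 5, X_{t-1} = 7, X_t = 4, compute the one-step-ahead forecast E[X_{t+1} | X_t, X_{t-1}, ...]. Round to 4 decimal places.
E[X_{t+1} \mid \mathcal F_t] = -5.3680

For an AR(p) model X_t = c + sum_i phi_i X_{t-i} + eps_t, the
one-step-ahead conditional mean is
  E[X_{t+1} | X_t, ...] = c + sum_i phi_i X_{t+1-i}.
Substitute known values:
  E[X_{t+1} | ...] = -1 + (-0.342) * (4) + (-0.23) * (7) + (-0.278) * (5)
                   = -5.3680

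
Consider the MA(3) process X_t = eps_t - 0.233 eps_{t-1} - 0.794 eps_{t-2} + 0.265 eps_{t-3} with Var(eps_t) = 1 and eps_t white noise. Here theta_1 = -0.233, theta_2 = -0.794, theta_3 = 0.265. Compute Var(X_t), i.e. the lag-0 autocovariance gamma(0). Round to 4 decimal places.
\gamma(0) = 1.7550

For an MA(q) process X_t = eps_t + sum_i theta_i eps_{t-i} with
Var(eps_t) = sigma^2, the variance is
  gamma(0) = sigma^2 * (1 + sum_i theta_i^2).
  sum_i theta_i^2 = (-0.233)^2 + (-0.794)^2 + (0.265)^2 = 0.054289 + 0.630436 + 0.070225 = 0.75495.
  gamma(0) = 1 * (1 + 0.75495) = 1 * 1.75495 = 1.75495, which rounds to 1.7550.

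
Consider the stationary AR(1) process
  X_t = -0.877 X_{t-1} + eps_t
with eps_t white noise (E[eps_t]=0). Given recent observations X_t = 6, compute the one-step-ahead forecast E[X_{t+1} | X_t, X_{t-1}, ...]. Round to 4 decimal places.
E[X_{t+1} \mid \mathcal F_t] = -5.2620

For an AR(p) model X_t = c + sum_i phi_i X_{t-i} + eps_t, the
one-step-ahead conditional mean is
  E[X_{t+1} | X_t, ...] = c + sum_i phi_i X_{t+1-i}.
Substitute known values:
  E[X_{t+1} | ...] = (-0.877) * (6)
                   = -5.2620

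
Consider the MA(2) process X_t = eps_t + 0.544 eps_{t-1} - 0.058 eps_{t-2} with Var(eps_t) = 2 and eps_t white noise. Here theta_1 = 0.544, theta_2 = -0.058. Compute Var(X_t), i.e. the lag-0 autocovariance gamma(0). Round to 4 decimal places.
\gamma(0) = 2.5986

For an MA(q) process X_t = eps_t + sum_i theta_i eps_{t-i} with
Var(eps_t) = sigma^2, the variance is
  gamma(0) = sigma^2 * (1 + sum_i theta_i^2).
  sum_i theta_i^2 = (0.544)^2 + (-0.058)^2 = 0.295936 + 0.003364 = 0.2993.
  gamma(0) = 2 * (1 + 0.2993) = 2 * 1.2993 = 2.5986.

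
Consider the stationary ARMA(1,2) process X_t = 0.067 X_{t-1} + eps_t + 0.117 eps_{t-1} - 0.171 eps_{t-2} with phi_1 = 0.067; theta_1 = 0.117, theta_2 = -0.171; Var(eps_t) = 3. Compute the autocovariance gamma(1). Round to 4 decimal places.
\gamma(1) = 0.4695

Multiply the model equation by X_{t-k} and take expectations. With theta_0 = psi_0 = 1 and psi_j the MA(infinity) weights, this gives
  gamma(k) - sum_i phi_i gamma(k-i) = c_k,
  c_k = sigma^2 * sum_{j=k..q} theta_j psi_{j-k}   (c_k = 0 for k > q),
using gamma(-m) = gamma(m).
psi-weights needed (psi_j = theta_j + sum_i phi_i psi_{j-i}):
  psi_1 = theta_1 + phi_1 = 0.117 + (0.067) = 0.184
  psi_2 = theta_2 + phi_1 psi_1 = -0.171 + (0.067)(0.184) = -0.158672
Right-hand sides:
  c_0 = sigma^2 (1 + theta_1 psi_1 + theta_2 psi_2) = 3 * (1 + (0.117)(0.184) + (-0.171)(-0.158672)) = 3 * 1.048661 = 3.145983
  c_1 = sigma^2 (theta_1 + theta_2 psi_1) = 3 * (0.117 + (-0.171)(0.184)) = 0.256608
  c_2 = sigma^2 theta_2 = 3 * (-0.171) = -0.513
Equations for k = 0 and k = 1 (AR order 1):
  gamma(0) = phi_1 gamma(1) + c_0
  gamma(1) = phi_1 gamma(0) + c_1
Substituting the second into the first: gamma(0) (1 - phi_1^2) = c_0 + phi_1 c_1, so
  gamma(0) = (c_0 + phi_1 c_1) / (1 - phi_1^2) = (3.145983 + (0.067)(0.256608)) / (1 - (0.067)^2) = 3.163175 / 0.995511 = 3.177439.
  gamma(1) = phi_1 gamma(0) + c_1 = (0.067)(3.177439) + (0.256608) = 0.469496.
Therefore gamma(1) = 0.4695 (to 4 decimal places).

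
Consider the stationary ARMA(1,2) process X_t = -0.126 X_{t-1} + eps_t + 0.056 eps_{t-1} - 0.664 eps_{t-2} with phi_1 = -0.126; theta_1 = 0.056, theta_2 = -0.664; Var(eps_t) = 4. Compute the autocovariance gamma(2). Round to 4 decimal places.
\gamma(2) = -2.6161

Multiply the model equation by X_{t-k} and take expectations. With theta_0 = psi_0 = 1 and psi_j the MA(infinity) weights, this gives
  gamma(k) - sum_i phi_i gamma(k-i) = c_k,
  c_k = sigma^2 * sum_{j=k..q} theta_j psi_{j-k}   (c_k = 0 for k > q),
using gamma(-m) = gamma(m).
psi-weights needed (psi_j = theta_j + sum_i phi_i psi_{j-i}):
  psi_1 = theta_1 + phi_1 = 0.056 + (-0.126) = -0.07
  psi_2 = theta_2 + phi_1 psi_1 = -0.664 + (-0.126)(-0.07) = -0.65518
Right-hand sides:
  c_0 = sigma^2 (1 + theta_1 psi_1 + theta_2 psi_2) = 4 * (1 + (0.056)(-0.07) + (-0.664)(-0.65518)) = 4 * 1.43112 = 5.724478
  c_1 = sigma^2 (theta_1 + theta_2 psi_1) = 4 * (0.056 + (-0.664)(-0.07)) = 0.40992
  c_2 = sigma^2 theta_2 = 4 * (-0.664) = -2.656
Equations for k = 0 and k = 1 (AR order 1):
  gamma(0) = phi_1 gamma(1) + c_0
  gamma(1) = phi_1 gamma(0) + c_1
Substituting the second into the first: gamma(0) (1 - phi_1^2) = c_0 + phi_1 c_1, so
  gamma(0) = (c_0 + phi_1 c_1) / (1 - phi_1^2) = (5.724478 + (-0.126)(0.40992)) / (1 - (-0.126)^2) = 5.672828 / 0.984124 = 5.764343.
  gamma(1) = phi_1 gamma(0) + c_1 = (-0.126)(5.764343) + (0.40992) = -0.316387.
For k = 2: gamma(2) = phi_1 gamma(1) + c_2
  = (-0.126)(-0.316387) + (-2.656) = -2.616135.
Therefore gamma(2) = -2.6161 (to 4 decimal places).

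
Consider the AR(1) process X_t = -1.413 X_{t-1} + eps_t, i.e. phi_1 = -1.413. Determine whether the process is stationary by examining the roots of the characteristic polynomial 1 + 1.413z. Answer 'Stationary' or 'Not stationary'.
\text{Not stationary}

The AR(p) characteristic polynomial is P(z) = 1 + 1.413z.
Stationarity requires all roots to lie outside the unit circle, i.e. |z| > 1 for every root.
This is linear in z: 1 + (1.413) z = 0  =>  z = -1/(1.413) = -0.707714,  |z| = 0.707714.
Moduli of all roots: 0.7077.
All moduli strictly greater than 1? No.
Verdict: Not stationary.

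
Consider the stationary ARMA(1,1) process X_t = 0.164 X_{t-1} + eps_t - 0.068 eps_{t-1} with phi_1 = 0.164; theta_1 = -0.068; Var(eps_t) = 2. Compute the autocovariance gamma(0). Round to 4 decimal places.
\gamma(0) = 2.0189

Multiply the model equation by X_{t-k} and take expectations. With theta_0 = psi_0 = 1 and psi_j the MA(infinity) weights, this gives
  gamma(k) - sum_i phi_i gamma(k-i) = c_k,
  c_k = sigma^2 * sum_{j=k..q} theta_j psi_{j-k}   (c_k = 0 for k > q),
using gamma(-m) = gamma(m).
psi-weights needed (psi_j = theta_j + sum_i phi_i psi_{j-i}):
  psi_1 = theta_1 + phi_1 = -0.068 + (0.164) = 0.096
Right-hand sides:
  c_0 = sigma^2 (1 + theta_1 psi_1) = 2 * (1 + (-0.068)(0.096)) = 2 * 0.993472 = 1.986944
  c_1 = sigma^2 theta_1 = 2 * (-0.068) = -0.136
  c_2 = 0
Equations for k = 0 and k = 1 (AR order 1):
  gamma(0) = phi_1 gamma(1) + c_0
  gamma(1) = phi_1 gamma(0) + c_1
Substituting the second into the first: gamma(0) (1 - phi_1^2) = c_0 + phi_1 c_1, so
  gamma(0) = (c_0 + phi_1 c_1) / (1 - phi_1^2) = (1.986944 + (0.164)(-0.136)) / (1 - (0.164)^2) = 1.96464 / 0.973104 = 2.018941.
Therefore gamma(0) = 2.0189 (to 4 decimal places).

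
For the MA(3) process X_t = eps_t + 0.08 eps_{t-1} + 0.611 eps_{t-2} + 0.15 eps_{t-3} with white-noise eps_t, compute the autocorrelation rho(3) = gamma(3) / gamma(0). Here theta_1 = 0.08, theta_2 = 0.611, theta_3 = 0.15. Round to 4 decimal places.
\rho(3) = 0.1070

For an MA(q) process with theta_0 = 1, the autocovariance is
  gamma(k) = sigma^2 * sum_{i=0..q-k} theta_i * theta_{i+k},
and rho(k) = gamma(k) / gamma(0). Sigma^2 cancels.
  numerator   = (1)*(0.15) = 0.15.
  denominator = (1)^2 + (0.08)^2 + (0.611)^2 + (0.15)^2 = 1.402221.
  rho(3) = 0.15 / 1.402221 = 0.1070.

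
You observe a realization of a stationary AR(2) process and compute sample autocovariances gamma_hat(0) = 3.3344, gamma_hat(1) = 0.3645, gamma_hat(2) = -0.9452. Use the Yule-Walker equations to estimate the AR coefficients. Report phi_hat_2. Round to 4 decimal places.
\hat\phi_{2} = -0.2990

The Yule-Walker equations for an AR(p) process read, in matrix form,
  Gamma_p phi = r_p,   with   (Gamma_p)_{ij} = gamma(|i - j|),
                       (r_p)_i = gamma(i),   i,j = 1..p.
Substitute the sample gammas (Toeplitz matrix and right-hand side of size 2):
  Gamma_p = [[3.3344, 0.3645], [0.3645, 3.3344]]
  r_p     = [0.3645, -0.9452]
Written out:
  3.3344 phi_1 + 0.3645 phi_2 = 0.3645
  0.3645 phi_1 + 3.3344 phi_2 = -0.9452
Solve by Cramer's rule:
  det = gamma(0)^2 - gamma(1)^2 = (3.3344)^2 - (0.3645)^2 = 11.11822336 - 0.13286025 = 10.98536311
  phi_hat_1 = [gamma(1) gamma(0) - gamma(1) gamma(2)] / det = [(0.3645)(3.3344) - (0.3645)(-0.9452)] / 10.98536311 = 1.5599142 / 10.98536311 = 0.142
  phi_hat_2 = [gamma(0) gamma(2) - gamma(1)^2] / det = [(3.3344)(-0.9452) - (0.3645)^2] / 10.98536311 = -3.28453513 / 10.98536311 = -0.299
So phi_hat = [0.1420, -0.2990].
Therefore phi_hat_2 = -0.2990.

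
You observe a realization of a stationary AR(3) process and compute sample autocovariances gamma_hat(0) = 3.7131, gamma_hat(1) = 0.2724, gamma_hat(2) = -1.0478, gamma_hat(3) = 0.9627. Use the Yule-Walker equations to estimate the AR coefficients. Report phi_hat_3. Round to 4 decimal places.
\hat\phi_{3} = 0.3370

The Yule-Walker equations for an AR(p) process read, in matrix form,
  Gamma_p phi = r_p,   with   (Gamma_p)_{ij} = gamma(|i - j|),
                       (r_p)_i = gamma(i),   i,j = 1..p.
Substitute the sample gammas (Toeplitz matrix and right-hand side of size 3):
  Gamma_p = [[3.7131, 0.2724, -1.0478], [0.2724, 3.7131, 0.2724], [-1.0478, 0.2724, 3.7131]]
  r_p     = [0.2724, -1.0478, 0.9627]
Written out (R1..R3):
  (R1) 3.7131 phi_1 + 0.2724 phi_2 - 1.0478 phi_3 = 0.2724
  (R2) 0.2724 phi_1 + 3.7131 phi_2 + 0.2724 phi_3 = -1.0478
  (R3) -1.0478 phi_1 + 0.2724 phi_2 + 3.7131 phi_3 = 0.9627
Gaussian elimination:
  R2 <- R2 - (0.2724/3.7131) R1 = R2 - (0.073362) R1:  3.693116 phi_2 + 0.349269 phi_3 = -1.067784
  R3 <- R3 - (-1.0478/3.7131) R1 = R3 - (-0.28219) R1:  0.349269 phi_2 + 3.417421 phi_3 = 1.039569
  R3 <- R3 - (0.349269/3.693116) R2 = R3 - (0.094573) R2:  3.38439 phi_3 = 1.140552
Back-substitution:
  phi_hat_3 = 1.140552 / 3.38439 = 0.337004
  phi_hat_2 = (-1.067784 - (0.349269)(0.337004)) / 3.693116 = -0.321
  phi_hat_1 = (0.2724 - (0.2724)(-0.321) - (-1.0478)(0.337004)) / 3.7131 = 0.19201
So phi_hat = [0.1920, -0.3210, 0.3370].
Therefore phi_hat_3 = 0.3370.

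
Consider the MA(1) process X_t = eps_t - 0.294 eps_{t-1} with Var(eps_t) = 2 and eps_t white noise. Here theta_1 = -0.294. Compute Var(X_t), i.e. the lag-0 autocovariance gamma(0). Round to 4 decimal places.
\gamma(0) = 2.1729

For an MA(q) process X_t = eps_t + sum_i theta_i eps_{t-i} with
Var(eps_t) = sigma^2, the variance is
  gamma(0) = sigma^2 * (1 + sum_i theta_i^2).
  sum_i theta_i^2 = (-0.294)^2 = 0.086436.
  gamma(0) = 2 * (1 + 0.086436) = 2 * 1.086436 = 2.172872, which rounds to 2.1729.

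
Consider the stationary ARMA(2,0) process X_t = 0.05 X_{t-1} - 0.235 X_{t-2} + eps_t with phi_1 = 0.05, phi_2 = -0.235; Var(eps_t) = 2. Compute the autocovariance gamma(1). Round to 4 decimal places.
\gamma(1) = 0.0858

Multiply the model equation by X_{t-k} and take expectations. With theta_0 = psi_0 = 1 and psi_j the MA(infinity) weights, this gives
  gamma(k) - sum_i phi_i gamma(k-i) = c_k,
  c_k = sigma^2 * sum_{j=k..q} theta_j psi_{j-k}   (c_k = 0 for k > q),
using gamma(-m) = gamma(m).
Pure AR (q = 0): c_0 = sigma^2 = 2, c_k = 0 for k >= 1.
Equations for k = 0, 1, 2 (AR order 2, c_2 = 0):
  (E0) gamma(0) = phi_1 gamma(1) + phi_2 gamma(2) + c_0
  (E1) gamma(1) = phi_1 gamma(0) + phi_2 gamma(1) + c_1
  (E2) gamma(2) = phi_1 gamma(1) + phi_2 gamma(0)
From (E1): gamma(1) = A gamma(0) + B with
  A = phi_1 / (1 - phi_2) = 0.05 / 1.235 = 0.040486,   B = c_1 / (1 - phi_2) = 0 / 1.235 = 0.
Insert (E2) into (E0): gamma(0) (1 - phi_2^2) = phi_1 (1 + phi_2) gamma(1) + c_0.
  phi_1 (1 + phi_2) = (0.05)(0.765) = 0.03825,   1 - phi_2^2 = 0.944775.
Replace gamma(1) by A gamma(0) + B and collect gamma(0):
  gamma(0) [0.944775 - (0.03825)(0.040486)] = c_0 = 2
  gamma(0) * 0.943226 = 2
  gamma(0) = 2 / 0.943226 = 2.120382.
  gamma(1) = A gamma(0) = (0.040486)(2.120382) = 0.085845.
Therefore gamma(1) = 0.0858 (to 4 decimal places).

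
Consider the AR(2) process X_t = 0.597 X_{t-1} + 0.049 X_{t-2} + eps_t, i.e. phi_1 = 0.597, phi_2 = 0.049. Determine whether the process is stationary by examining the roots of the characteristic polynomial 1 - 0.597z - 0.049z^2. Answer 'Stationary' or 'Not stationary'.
\text{Stationary}

The AR(p) characteristic polynomial is P(z) = 1 - 0.597z - 0.049z^2.
Stationarity requires all roots to lie outside the unit circle, i.e. |z| > 1 for every root.
Set 1 + (-0.597) z + (-0.049) z^2 = 0, i.e. a z^2 + b z + c = 0 with a = -0.049, b = -0.597, c = 1.
Discriminant D = b^2 - 4ac = (-0.597)^2 - 4*(-0.049)*1 = 0.356409 - (-0.196) = 0.552409.
D >= 0, so the roots are real: z = (-b +/- sqrt(D)) / (2a) = (0.597 +/- 0.743242) / (-0.098).
  z_1 = (0.597 + 0.743242) / (-0.098) = -13.6759,   |z_1| = 13.6759.
  z_2 = (0.597 - 0.743242) / (-0.098) = 1.4923,   |z_2| = 1.4923.
Moduli of all roots: 13.6759, 1.4923.
All moduli strictly greater than 1? Yes.
Verdict: Stationary.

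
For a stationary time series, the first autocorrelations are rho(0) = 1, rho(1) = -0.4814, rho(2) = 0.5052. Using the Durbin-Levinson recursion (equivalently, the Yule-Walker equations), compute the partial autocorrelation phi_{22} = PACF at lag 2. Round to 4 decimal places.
\phi_{22} = 0.3559

The PACF at lag k is phi_{kk}, the last component of the solution
to the Yule-Walker system G_k phi = r_k where
  (G_k)_{ij} = rho(|i - j|), (r_k)_i = rho(i), i,j = 1..k.
Equivalently, Durbin-Levinson gives phi_{kk} iteratively:
  phi_{11} = rho(1)
  phi_{kk} = [rho(k) - sum_{j=1..k-1} phi_{k-1,j} rho(k-j)]
            / [1 - sum_{j=1..k-1} phi_{k-1,j} rho(j)],
  phi_{k,j} = phi_{k-1,j} - phi_{kk} phi_{k-1,k-j},  j = 1..k-1.
Step k = 1:
  phi_11 = rho(1) = -0.4814.
Step k = 2:
  phi_22 = [rho(2) - phi_11 rho(1)] / [1 - phi_11 rho(1)] = [0.5052 - (-0.4814)(-0.4814)] / [1 - (-0.4814)(-0.4814)]
         = 0.27345404 / 0.76825404 = 0.3559.
Therefore phi_{22} = 0.3559.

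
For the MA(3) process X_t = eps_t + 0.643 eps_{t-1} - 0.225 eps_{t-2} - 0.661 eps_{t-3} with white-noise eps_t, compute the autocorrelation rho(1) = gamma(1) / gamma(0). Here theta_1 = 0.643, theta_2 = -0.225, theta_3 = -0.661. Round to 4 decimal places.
\rho(1) = 0.3404

For an MA(q) process with theta_0 = 1, the autocovariance is
  gamma(k) = sigma^2 * sum_{i=0..q-k} theta_i * theta_{i+k},
and rho(k) = gamma(k) / gamma(0). Sigma^2 cancels.
  numerator   = (1)*(0.643) + (0.643)*(-0.225) + (-0.225)*(-0.661) = 0.64705.
  denominator = (1)^2 + (0.643)^2 + (-0.225)^2 + (-0.661)^2 = 1.900995.
  rho(1) = 0.64705 / 1.900995 = 0.3404.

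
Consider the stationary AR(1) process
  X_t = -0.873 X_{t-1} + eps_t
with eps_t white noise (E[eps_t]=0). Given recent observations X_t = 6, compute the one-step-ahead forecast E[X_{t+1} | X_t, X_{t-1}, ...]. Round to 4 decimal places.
E[X_{t+1} \mid \mathcal F_t] = -5.2380

For an AR(p) model X_t = c + sum_i phi_i X_{t-i} + eps_t, the
one-step-ahead conditional mean is
  E[X_{t+1} | X_t, ...] = c + sum_i phi_i X_{t+1-i}.
Substitute known values:
  E[X_{t+1} | ...] = (-0.873) * (6)
                   = -5.2380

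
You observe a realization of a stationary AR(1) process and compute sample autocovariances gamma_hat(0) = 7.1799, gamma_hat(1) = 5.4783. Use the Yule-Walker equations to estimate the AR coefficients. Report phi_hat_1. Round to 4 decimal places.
\hat\phi_{1} = 0.7630

The Yule-Walker equations for an AR(p) process read, in matrix form,
  Gamma_p phi = r_p,   with   (Gamma_p)_{ij} = gamma(|i - j|),
                       (r_p)_i = gamma(i),   i,j = 1..p.
Substitute the sample gammas (Toeplitz matrix and right-hand side of size 1):
  Gamma_p = [[7.1799]]
  r_p     = [5.4783]
With p = 1 this is the single equation gamma(0) phi_1 = gamma(1):
  phi_hat_1 = gamma(1) / gamma(0) = 5.4783 / 7.1799 = 0.7630.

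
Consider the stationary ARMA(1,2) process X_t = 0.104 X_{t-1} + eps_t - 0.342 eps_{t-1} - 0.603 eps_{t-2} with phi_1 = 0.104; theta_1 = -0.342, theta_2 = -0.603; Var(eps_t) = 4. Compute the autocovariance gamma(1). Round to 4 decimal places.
\gamma(1) = -0.1887

Multiply the model equation by X_{t-k} and take expectations. With theta_0 = psi_0 = 1 and psi_j the MA(infinity) weights, this gives
  gamma(k) - sum_i phi_i gamma(k-i) = c_k,
  c_k = sigma^2 * sum_{j=k..q} theta_j psi_{j-k}   (c_k = 0 for k > q),
using gamma(-m) = gamma(m).
psi-weights needed (psi_j = theta_j + sum_i phi_i psi_{j-i}):
  psi_1 = theta_1 + phi_1 = -0.342 + (0.104) = -0.238
  psi_2 = theta_2 + phi_1 psi_1 = -0.603 + (0.104)(-0.238) = -0.627752
Right-hand sides:
  c_0 = sigma^2 (1 + theta_1 psi_1 + theta_2 psi_2) = 4 * (1 + (-0.342)(-0.238) + (-0.603)(-0.627752)) = 4 * 1.45993 = 5.839722
  c_1 = sigma^2 (theta_1 + theta_2 psi_1) = 4 * (-0.342 + (-0.603)(-0.238)) = -0.793944
  c_2 = sigma^2 theta_2 = 4 * (-0.603) = -2.412
Equations for k = 0 and k = 1 (AR order 1):
  gamma(0) = phi_1 gamma(1) + c_0
  gamma(1) = phi_1 gamma(0) + c_1
Substituting the second into the first: gamma(0) (1 - phi_1^2) = c_0 + phi_1 c_1, so
  gamma(0) = (c_0 + phi_1 c_1) / (1 - phi_1^2) = (5.839722 + (0.104)(-0.793944)) / (1 - (0.104)^2) = 5.757152 / 0.989184 = 5.820102.
  gamma(1) = phi_1 gamma(0) + c_1 = (0.104)(5.820102) + (-0.793944) = -0.188653.
Therefore gamma(1) = -0.1887 (to 4 decimal places).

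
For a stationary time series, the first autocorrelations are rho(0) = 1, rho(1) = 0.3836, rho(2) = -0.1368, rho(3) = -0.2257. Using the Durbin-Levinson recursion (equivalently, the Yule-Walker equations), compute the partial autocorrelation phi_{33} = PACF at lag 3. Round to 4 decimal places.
\phi_{33} = -0.0370

The PACF at lag k is phi_{kk}, the last component of the solution
to the Yule-Walker system G_k phi = r_k where
  (G_k)_{ij} = rho(|i - j|), (r_k)_i = rho(i), i,j = 1..k.
Equivalently, Durbin-Levinson gives phi_{kk} iteratively:
  phi_{11} = rho(1)
  phi_{kk} = [rho(k) - sum_{j=1..k-1} phi_{k-1,j} rho(k-j)]
            / [1 - sum_{j=1..k-1} phi_{k-1,j} rho(j)],
  phi_{k,j} = phi_{k-1,j} - phi_{kk} phi_{k-1,k-j},  j = 1..k-1.
Step k = 1:
  phi_11 = rho(1) = 0.3836.
Step k = 2:
  phi_22 = [rho(2) - phi_11 rho(1)] / [1 - phi_11 rho(1)] = [-0.1368 - (0.3836)(0.3836)] / [1 - (0.3836)(0.3836)]
         = -0.28394896 / 0.85285104 = -0.332941.
  Update: phi_21 = phi_11 - phi_22 phi_11 = 0.3836 - (-0.332941)(0.3836) = 0.511316.
Step k = 3:
  phi_33 = [rho(3) - phi_21 rho(2) - phi_22 rho(1)] / [1 - phi_21 rho(1) - phi_22 rho(2)]
    numerator   = -0.2257 - (0.511316)(-0.1368) - (-0.332941)(0.3836) = -0.02803584
    denominator = 1 - (0.511316)(0.3836) - (-0.332941)(-0.1368) = 0.75831283
  phi_33 = -0.02803584 / 0.75831283 = -0.037.
Therefore phi_{33} = -0.0370.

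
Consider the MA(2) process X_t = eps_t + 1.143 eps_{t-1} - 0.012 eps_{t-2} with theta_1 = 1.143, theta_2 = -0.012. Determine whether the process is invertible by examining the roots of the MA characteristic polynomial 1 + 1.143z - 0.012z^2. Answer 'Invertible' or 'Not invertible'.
\text{Not invertible}

The MA(q) characteristic polynomial is P(z) = 1 + 1.143z - 0.012z^2.
Invertibility requires all roots to lie outside the unit circle, i.e. |z| > 1 for every root.
Set 1 + (1.143) z + (-0.012) z^2 = 0, i.e. a z^2 + b z + c = 0 with a = -0.012, b = 1.143, c = 1.
Discriminant D = b^2 - 4ac = (1.143)^2 - 4*(-0.012)*1 = 1.306449 - (-0.048) = 1.354449.
D >= 0, so the roots are real: z = (-b +/- sqrt(D)) / (2a) = (-1.143 +/- 1.163808) / (-0.024).
  z_1 = (-1.143 + 1.163808) / (-0.024) = -0.867,   |z_1| = 0.867.
  z_2 = (-1.143 - 1.163808) / (-0.024) = 96.117,   |z_2| = 96.117.
Moduli of all roots: 0.8670, 96.1170.
All moduli strictly greater than 1? No.
Verdict: Not invertible.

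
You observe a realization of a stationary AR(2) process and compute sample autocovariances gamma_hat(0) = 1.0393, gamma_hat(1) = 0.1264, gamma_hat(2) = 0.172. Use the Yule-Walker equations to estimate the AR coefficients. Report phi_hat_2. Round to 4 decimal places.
\hat\phi_{2} = 0.1530

The Yule-Walker equations for an AR(p) process read, in matrix form,
  Gamma_p phi = r_p,   with   (Gamma_p)_{ij} = gamma(|i - j|),
                       (r_p)_i = gamma(i),   i,j = 1..p.
Substitute the sample gammas (Toeplitz matrix and right-hand side of size 2):
  Gamma_p = [[1.0393, 0.1264], [0.1264, 1.0393]]
  r_p     = [0.1264, 0.172]
Written out:
  1.0393 phi_1 + 0.1264 phi_2 = 0.1264
  0.1264 phi_1 + 1.0393 phi_2 = 0.172
Solve by Cramer's rule:
  det = gamma(0)^2 - gamma(1)^2 = (1.0393)^2 - (0.1264)^2 = 1.08014449 - 0.01597696 = 1.06416753
  phi_hat_1 = [gamma(1) gamma(0) - gamma(1) gamma(2)] / det = [(0.1264)(1.0393) - (0.1264)(0.172)] / 1.06416753 = 0.10962672 / 1.06416753 = 0.103
  phi_hat_2 = [gamma(0) gamma(2) - gamma(1)^2] / det = [(1.0393)(0.172) - (0.1264)^2] / 1.06416753 = 0.16278264 / 1.06416753 = 0.153
So phi_hat = [0.1030, 0.1530].
Therefore phi_hat_2 = 0.1530.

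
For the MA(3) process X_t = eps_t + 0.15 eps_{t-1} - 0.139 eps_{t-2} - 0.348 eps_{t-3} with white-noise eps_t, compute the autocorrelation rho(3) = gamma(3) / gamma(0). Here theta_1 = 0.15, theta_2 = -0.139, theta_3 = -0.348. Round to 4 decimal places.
\rho(3) = -0.2992

For an MA(q) process with theta_0 = 1, the autocovariance is
  gamma(k) = sigma^2 * sum_{i=0..q-k} theta_i * theta_{i+k},
and rho(k) = gamma(k) / gamma(0). Sigma^2 cancels.
  numerator   = (1)*(-0.348) = -0.348.
  denominator = (1)^2 + (0.15)^2 + (-0.139)^2 + (-0.348)^2 = 1.162925.
  rho(3) = -0.348 / 1.162925 = -0.2992.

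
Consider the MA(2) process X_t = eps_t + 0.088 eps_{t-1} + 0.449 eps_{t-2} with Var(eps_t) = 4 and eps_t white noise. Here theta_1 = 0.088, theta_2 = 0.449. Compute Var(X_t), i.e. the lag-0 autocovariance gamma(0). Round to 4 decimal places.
\gamma(0) = 4.8374

For an MA(q) process X_t = eps_t + sum_i theta_i eps_{t-i} with
Var(eps_t) = sigma^2, the variance is
  gamma(0) = sigma^2 * (1 + sum_i theta_i^2).
  sum_i theta_i^2 = (0.088)^2 + (0.449)^2 = 0.007744 + 0.201601 = 0.209345.
  gamma(0) = 4 * (1 + 0.209345) = 4 * 1.209345 = 4.83738, which rounds to 4.8374.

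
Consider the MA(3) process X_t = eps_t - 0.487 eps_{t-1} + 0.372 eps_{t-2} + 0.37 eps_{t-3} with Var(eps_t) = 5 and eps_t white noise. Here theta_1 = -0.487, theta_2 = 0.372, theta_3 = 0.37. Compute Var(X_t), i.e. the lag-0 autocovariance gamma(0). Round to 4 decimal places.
\gamma(0) = 7.5623

For an MA(q) process X_t = eps_t + sum_i theta_i eps_{t-i} with
Var(eps_t) = sigma^2, the variance is
  gamma(0) = sigma^2 * (1 + sum_i theta_i^2).
  sum_i theta_i^2 = (-0.487)^2 + (0.372)^2 + (0.37)^2 = 0.237169 + 0.138384 + 0.1369 = 0.512453.
  gamma(0) = 5 * (1 + 0.512453) = 5 * 1.512453 = 7.562265, which rounds to 7.5623.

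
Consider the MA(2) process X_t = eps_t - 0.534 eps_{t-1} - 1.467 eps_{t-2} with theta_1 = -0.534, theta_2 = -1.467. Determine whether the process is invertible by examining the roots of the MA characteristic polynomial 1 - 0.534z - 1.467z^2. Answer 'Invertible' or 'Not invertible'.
\text{Not invertible}

The MA(q) characteristic polynomial is P(z) = 1 - 0.534z - 1.467z^2.
Invertibility requires all roots to lie outside the unit circle, i.e. |z| > 1 for every root.
Set 1 + (-0.534) z + (-1.467) z^2 = 0, i.e. a z^2 + b z + c = 0 with a = -1.467, b = -0.534, c = 1.
Discriminant D = b^2 - 4ac = (-0.534)^2 - 4*(-1.467)*1 = 0.285156 - (-5.868) = 6.153156.
D >= 0, so the roots are real: z = (-b +/- sqrt(D)) / (2a) = (0.534 +/- 2.480556) / (-2.934).
  z_1 = (0.534 + 2.480556) / (-2.934) = -1.0275,   |z_1| = 1.0275.
  z_2 = (0.534 - 2.480556) / (-2.934) = 0.6634,   |z_2| = 0.6634.
Moduli of all roots: 1.0275, 0.6634.
All moduli strictly greater than 1? No.
Verdict: Not invertible.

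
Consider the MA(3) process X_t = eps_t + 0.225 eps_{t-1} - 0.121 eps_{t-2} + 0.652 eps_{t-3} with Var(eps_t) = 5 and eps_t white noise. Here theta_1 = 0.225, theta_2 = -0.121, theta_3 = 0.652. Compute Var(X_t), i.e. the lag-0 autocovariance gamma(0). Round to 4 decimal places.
\gamma(0) = 7.4519

For an MA(q) process X_t = eps_t + sum_i theta_i eps_{t-i} with
Var(eps_t) = sigma^2, the variance is
  gamma(0) = sigma^2 * (1 + sum_i theta_i^2).
  sum_i theta_i^2 = (0.225)^2 + (-0.121)^2 + (0.652)^2 = 0.050625 + 0.014641 + 0.425104 = 0.49037.
  gamma(0) = 5 * (1 + 0.49037) = 5 * 1.49037 = 7.45185, which rounds to 7.4519.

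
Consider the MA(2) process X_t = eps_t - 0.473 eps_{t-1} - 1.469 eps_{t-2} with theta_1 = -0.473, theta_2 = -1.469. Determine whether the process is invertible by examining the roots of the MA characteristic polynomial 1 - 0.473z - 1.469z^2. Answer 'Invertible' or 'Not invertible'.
\text{Not invertible}

The MA(q) characteristic polynomial is P(z) = 1 - 0.473z - 1.469z^2.
Invertibility requires all roots to lie outside the unit circle, i.e. |z| > 1 for every root.
Set 1 + (-0.473) z + (-1.469) z^2 = 0, i.e. a z^2 + b z + c = 0 with a = -1.469, b = -0.473, c = 1.
Discriminant D = b^2 - 4ac = (-0.473)^2 - 4*(-1.469)*1 = 0.223729 - (-5.876) = 6.099729.
D >= 0, so the roots are real: z = (-b +/- sqrt(D)) / (2a) = (0.473 +/- 2.469763) / (-2.938).
  z_1 = (0.473 + 2.469763) / (-2.938) = -1.0016,   |z_1| = 1.0016.
  z_2 = (0.473 - 2.469763) / (-2.938) = 0.6796,   |z_2| = 0.6796.
Moduli of all roots: 1.0016, 0.6796.
All moduli strictly greater than 1? No.
Verdict: Not invertible.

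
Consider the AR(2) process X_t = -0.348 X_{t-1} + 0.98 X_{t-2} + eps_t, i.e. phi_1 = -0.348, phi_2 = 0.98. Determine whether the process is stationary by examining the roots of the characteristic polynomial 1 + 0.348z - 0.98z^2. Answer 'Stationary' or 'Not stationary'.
\text{Not stationary}

The AR(p) characteristic polynomial is P(z) = 1 + 0.348z - 0.98z^2.
Stationarity requires all roots to lie outside the unit circle, i.e. |z| > 1 for every root.
Set 1 + (0.348) z + (-0.98) z^2 = 0, i.e. a z^2 + b z + c = 0 with a = -0.98, b = 0.348, c = 1.
Discriminant D = b^2 - 4ac = (0.348)^2 - 4*(-0.98)*1 = 0.121104 - (-3.92) = 4.041104.
D >= 0, so the roots are real: z = (-b +/- sqrt(D)) / (2a) = (-0.348 +/- 2.01025) / (-1.96).
  z_1 = (-0.348 + 2.01025) / (-1.96) = -0.8481,   |z_1| = 0.8481.
  z_2 = (-0.348 - 2.01025) / (-1.96) = 1.2032,   |z_2| = 1.2032.
Moduli of all roots: 0.8481, 1.2032.
All moduli strictly greater than 1? No.
Verdict: Not stationary.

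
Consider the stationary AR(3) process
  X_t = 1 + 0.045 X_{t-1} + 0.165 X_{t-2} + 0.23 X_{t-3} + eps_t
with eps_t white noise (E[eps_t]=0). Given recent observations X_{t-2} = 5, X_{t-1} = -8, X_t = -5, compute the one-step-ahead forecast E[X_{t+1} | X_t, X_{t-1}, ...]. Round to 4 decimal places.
E[X_{t+1} \mid \mathcal F_t] = 0.6050

For an AR(p) model X_t = c + sum_i phi_i X_{t-i} + eps_t, the
one-step-ahead conditional mean is
  E[X_{t+1} | X_t, ...] = c + sum_i phi_i X_{t+1-i}.
Substitute known values:
  E[X_{t+1} | ...] = 1 + (0.045) * (-5) + (0.165) * (-8) + (0.23) * (5)
                   = 0.6050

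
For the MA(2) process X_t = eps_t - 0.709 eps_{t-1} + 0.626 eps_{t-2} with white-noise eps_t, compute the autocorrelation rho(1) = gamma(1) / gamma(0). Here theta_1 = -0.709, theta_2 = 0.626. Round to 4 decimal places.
\rho(1) = -0.6085

For an MA(q) process with theta_0 = 1, the autocovariance is
  gamma(k) = sigma^2 * sum_{i=0..q-k} theta_i * theta_{i+k},
and rho(k) = gamma(k) / gamma(0). Sigma^2 cancels.
  numerator   = (1)*(-0.709) + (-0.709)*(0.626) = -1.152834.
  denominator = (1)^2 + (-0.709)^2 + (0.626)^2 = 1.894557.
  rho(1) = -1.152834 / 1.894557 = -0.6085.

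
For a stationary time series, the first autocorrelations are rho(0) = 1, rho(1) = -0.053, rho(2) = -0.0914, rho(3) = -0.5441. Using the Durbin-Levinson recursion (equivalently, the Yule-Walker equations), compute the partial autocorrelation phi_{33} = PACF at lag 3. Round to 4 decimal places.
\phi_{33} = -0.5610

The PACF at lag k is phi_{kk}, the last component of the solution
to the Yule-Walker system G_k phi = r_k where
  (G_k)_{ij} = rho(|i - j|), (r_k)_i = rho(i), i,j = 1..k.
Equivalently, Durbin-Levinson gives phi_{kk} iteratively:
  phi_{11} = rho(1)
  phi_{kk} = [rho(k) - sum_{j=1..k-1} phi_{k-1,j} rho(k-j)]
            / [1 - sum_{j=1..k-1} phi_{k-1,j} rho(j)],
  phi_{k,j} = phi_{k-1,j} - phi_{kk} phi_{k-1,k-j},  j = 1..k-1.
Step k = 1:
  phi_11 = rho(1) = -0.053.
Step k = 2:
  phi_22 = [rho(2) - phi_11 rho(1)] / [1 - phi_11 rho(1)] = [-0.0914 - (-0.053)(-0.053)] / [1 - (-0.053)(-0.053)]
         = -0.094209 / 0.997191 = -0.094474.
  Update: phi_21 = phi_11 - phi_22 phi_11 = -0.053 - (-0.094474)(-0.053) = -0.058007.
Step k = 3:
  phi_33 = [rho(3) - phi_21 rho(2) - phi_22 rho(1)] / [1 - phi_21 rho(1) - phi_22 rho(2)]
    numerator   = -0.5441 - (-0.058007)(-0.0914) - (-0.094474)(-0.053) = -0.55440899
    denominator = 1 - (-0.058007)(-0.053) - (-0.094474)(-0.0914) = 0.98829066
  phi_33 = -0.55440899 / 0.98829066 = -0.561.
Therefore phi_{33} = -0.5610.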